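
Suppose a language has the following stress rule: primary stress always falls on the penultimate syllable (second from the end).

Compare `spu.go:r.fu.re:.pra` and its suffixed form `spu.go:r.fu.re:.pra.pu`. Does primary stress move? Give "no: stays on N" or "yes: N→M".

Base `spu.go:r.fu.re:.pra` (5 syllables):
  The word has 5 syllables; the penultimate syllable (second from the end) is syllable 4 (re:).
  → primary stress on syllable 4.
Suffixed `spu.go:r.fu.re:.pra.pu` (6 syllables):
  The word has 6 syllables; the penultimate syllable (second from the end) is syllable 5 (pra).
  → primary stress on syllable 5.

yes: 4→5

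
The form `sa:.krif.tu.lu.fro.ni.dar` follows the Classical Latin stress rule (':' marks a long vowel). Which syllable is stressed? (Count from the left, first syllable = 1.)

Classical Latin: stress the penult if heavy (long vowel or closed), else the antepenult.
Weights: 5 fro L, 6 ni L, 7 dar H.
The penult (syllable 6, ni) is light, so stress falls on the antepenult (syllable 5, fro).
Stress on syllable 5: sa:.krif.tu.lu.ˈfro.ni.dar.

5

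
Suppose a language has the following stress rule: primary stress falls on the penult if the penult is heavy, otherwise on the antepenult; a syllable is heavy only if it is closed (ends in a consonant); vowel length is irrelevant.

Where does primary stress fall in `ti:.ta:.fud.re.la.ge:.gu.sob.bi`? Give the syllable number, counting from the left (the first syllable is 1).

8

Weights: 7 gu L, 8 sob H, 9 bi L.
The penult (syllable 8, sob) is heavy, so it takes stress.
Primary stress: syllable 8 → ti:.ta:.fud.re.la.ge:.gu.ˈsob.bi.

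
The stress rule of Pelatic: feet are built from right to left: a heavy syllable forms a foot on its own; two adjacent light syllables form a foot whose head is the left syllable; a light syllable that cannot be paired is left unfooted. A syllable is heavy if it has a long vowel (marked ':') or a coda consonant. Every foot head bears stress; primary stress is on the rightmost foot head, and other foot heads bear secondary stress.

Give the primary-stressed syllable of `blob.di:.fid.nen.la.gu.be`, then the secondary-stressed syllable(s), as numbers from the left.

primary 6, secondary 1, 2, 3, 4

Weights: 1 blob H, 2 di: H, 3 fid H, 4 nen H, 5 la L, 6 gu L, 7 be L.
Parse right to left (heavy = foot alone; LL = one foot; stranded L unfooted): (ˈblob) (ˈdi:) (ˈfid) (ˈnen) la (ˈgu.be).
Foot heads: 1, 2, 3, 4, 6.
Primary stress on the rightmost head = syllable 6.
Secondary stress on 1, 2, 3, 4: ˌblob.ˌdi:.ˌfid.ˌnen.la.ˈgu.be.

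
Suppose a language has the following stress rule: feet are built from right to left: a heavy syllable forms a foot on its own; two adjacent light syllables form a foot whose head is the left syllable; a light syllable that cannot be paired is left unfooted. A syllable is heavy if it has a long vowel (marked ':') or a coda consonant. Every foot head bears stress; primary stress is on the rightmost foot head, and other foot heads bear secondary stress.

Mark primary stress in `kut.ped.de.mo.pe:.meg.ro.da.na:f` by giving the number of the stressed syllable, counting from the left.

Weights: 1 kut H, 2 ped H, 3 de L, 4 mo L, 5 pe: H, 6 meg H, 7 ro L, 8 da L, 9 na:f H.
Parse right to left (heavy = foot alone; LL = one foot; stranded L unfooted): (ˈkut) (ˈped) (ˈde.mo) (ˈpe:) (ˈmeg) (ˈro.da) (ˈna:f).
Foot heads: 1, 2, 3, 5, 6, 7, 9.
Primary stress on the rightmost head = syllable 9.
Primary stress: syllable 9 → kut.ped.de.mo.pe:.meg.ro.da.ˈna:f.

9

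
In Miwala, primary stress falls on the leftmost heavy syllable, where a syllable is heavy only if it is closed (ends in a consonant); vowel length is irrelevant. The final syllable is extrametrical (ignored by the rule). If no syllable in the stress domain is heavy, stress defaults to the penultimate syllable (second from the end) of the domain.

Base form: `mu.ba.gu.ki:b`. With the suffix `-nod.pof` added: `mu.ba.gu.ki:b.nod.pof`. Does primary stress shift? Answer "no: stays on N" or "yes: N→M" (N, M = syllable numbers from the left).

yes: 2→4

Base `mu.ba.gu.ki:b` (4 syllables):
  The final syllable (4, ki:b) is extrametrical; the stress domain is syllables 1–3.
  Weights: 1 mu L, 2 ba L, 3 gu L.
  No heavy syllable in the domain; default to the penultimate syllable (second from the end) of the domain = syllable 2.
  → primary stress on syllable 2.
Suffixed `mu.ba.gu.ki:b.nod.pof` (6 syllables):
  The final syllable (6, pof) is extrametrical; the stress domain is syllables 1–5.
  Weights: 1 mu L, 2 ba L, 3 gu L, 4 ki:b H, 5 nod H.
  Heavy syllables in the domain: 4, 5. The leftmost is syllable 4 (ki:b).
  → primary stress on syllable 4.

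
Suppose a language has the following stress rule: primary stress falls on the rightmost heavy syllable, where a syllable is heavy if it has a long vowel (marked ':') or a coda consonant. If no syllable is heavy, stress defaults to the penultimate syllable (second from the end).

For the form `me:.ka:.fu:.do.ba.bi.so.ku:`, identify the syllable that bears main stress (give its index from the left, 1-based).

8

Weights: 1 me: H, 2 ka: H, 3 fu: H, 4 do L, 5 ba L, 6 bi L, 7 so L, 8 ku: H.
Heavy syllables in the domain: 1, 2, 3, 8. The rightmost is syllable 8 (ku:).
Primary stress: syllable 8 → me:.ka:.fu:.do.ba.bi.so.ˈku:.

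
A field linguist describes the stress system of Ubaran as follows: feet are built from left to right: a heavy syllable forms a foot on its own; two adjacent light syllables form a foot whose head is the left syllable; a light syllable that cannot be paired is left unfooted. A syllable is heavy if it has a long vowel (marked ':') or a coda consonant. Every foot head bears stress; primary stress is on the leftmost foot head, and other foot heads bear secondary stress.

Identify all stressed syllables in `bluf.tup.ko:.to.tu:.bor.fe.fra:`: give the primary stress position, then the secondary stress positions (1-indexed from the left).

Weights: 1 bluf H, 2 tup H, 3 ko: H, 4 to L, 5 tu: H, 6 bor H, 7 fe L, 8 fra: H.
Parse left to right (heavy = foot alone; LL = one foot; stranded L unfooted): (ˈbluf) (ˈtup) (ˈko:) to (ˈtu:) (ˈbor) fe (ˈfra:).
Foot heads: 1, 2, 3, 5, 6, 8.
Primary stress on the leftmost head = syllable 1.
Secondary stress on 2, 3, 5, 6, 8: ˈbluf.ˌtup.ˌko:.to.ˌtu:.ˌbor.fe.ˌfra:.

primary 1, secondary 2, 3, 5, 6, 8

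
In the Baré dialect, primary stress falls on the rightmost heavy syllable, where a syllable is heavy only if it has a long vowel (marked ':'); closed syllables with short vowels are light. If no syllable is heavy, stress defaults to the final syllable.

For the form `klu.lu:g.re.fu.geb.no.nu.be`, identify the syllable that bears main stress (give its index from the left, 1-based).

2

Weights: 1 klu L, 2 lu:g H, 3 re L, 4 fu L, 5 geb L, 6 no L, 7 nu L, 8 be L.
Heavy syllables in the domain: 2. The rightmost is syllable 2 (lu:g).
Primary stress: syllable 2 → klu.ˈlu:g.re.fu.geb.no.nu.be.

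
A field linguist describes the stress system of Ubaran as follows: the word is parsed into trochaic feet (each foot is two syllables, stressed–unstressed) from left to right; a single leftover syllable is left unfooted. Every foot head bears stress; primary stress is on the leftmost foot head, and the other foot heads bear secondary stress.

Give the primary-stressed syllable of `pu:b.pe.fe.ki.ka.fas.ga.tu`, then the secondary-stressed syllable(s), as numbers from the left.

primary 1, secondary 3, 5, 7

Parse left to right into trochaic (ˈσσ) feet: (ˈpu:b.pe) (ˈfe.ki) (ˈka.fas) (ˈga.tu).
Foot heads (stressed positions): 1, 3, 5, 7.
End Rule Leftmost: primary stress on the leftmost head = syllable 1.
Secondary stress on 3, 5, 7: ˈpu:b.pe.ˌfe.ki.ˌka.fas.ˌga.tu.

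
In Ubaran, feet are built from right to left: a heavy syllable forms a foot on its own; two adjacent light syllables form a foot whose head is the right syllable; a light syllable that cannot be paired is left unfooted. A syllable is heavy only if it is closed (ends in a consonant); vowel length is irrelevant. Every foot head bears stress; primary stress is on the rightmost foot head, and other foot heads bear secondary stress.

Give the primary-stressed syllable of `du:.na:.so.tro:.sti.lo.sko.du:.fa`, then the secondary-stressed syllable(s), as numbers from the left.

Weights: 1 du: L, 2 na: L, 3 so L, 4 tro: L, 5 sti L, 6 lo L, 7 sko L, 8 du: L, 9 fa L.
Parse right to left (heavy = foot alone; LL = one foot; stranded L unfooted): du: (na:.ˈso) (tro:.ˈsti) (lo.ˈsko) (du:.ˈfa).
Foot heads: 3, 5, 7, 9.
Primary stress on the rightmost head = syllable 9.
Secondary stress on 3, 5, 7: du:.na:.ˌso.tro:.ˌsti.lo.ˌsko.du:.ˈfa.

primary 9, secondary 3, 5, 7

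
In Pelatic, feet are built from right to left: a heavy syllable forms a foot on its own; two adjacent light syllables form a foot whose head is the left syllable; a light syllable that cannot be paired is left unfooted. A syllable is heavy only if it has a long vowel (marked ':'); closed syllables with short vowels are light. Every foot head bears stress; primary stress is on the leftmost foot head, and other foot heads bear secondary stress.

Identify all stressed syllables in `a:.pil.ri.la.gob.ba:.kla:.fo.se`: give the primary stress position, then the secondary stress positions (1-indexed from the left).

primary 1, secondary 2, 4, 6, 7, 8

Weights: 1 a: H, 2 pil L, 3 ri L, 4 la L, 5 gob L, 6 ba: H, 7 kla: H, 8 fo L, 9 se L.
Parse right to left (heavy = foot alone; LL = one foot; stranded L unfooted): (ˈa:) (ˈpil.ri) (ˈla.gob) (ˈba:) (ˈkla:) (ˈfo.se).
Foot heads: 1, 2, 4, 6, 7, 8.
Primary stress on the leftmost head = syllable 1.
Secondary stress on 2, 4, 6, 7, 8: ˈa:.ˌpil.ri.ˌla.gob.ˌba:.ˌkla:.ˌfo.se.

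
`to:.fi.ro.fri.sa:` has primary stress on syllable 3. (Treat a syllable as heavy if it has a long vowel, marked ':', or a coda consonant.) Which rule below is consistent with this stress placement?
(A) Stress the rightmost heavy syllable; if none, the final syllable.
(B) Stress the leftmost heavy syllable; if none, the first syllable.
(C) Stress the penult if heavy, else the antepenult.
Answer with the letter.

C

Rule A → syllable 5 (observed: 3).
Rule B → syllable 1 (observed: 3).
Rule C → syllable 3 ✓.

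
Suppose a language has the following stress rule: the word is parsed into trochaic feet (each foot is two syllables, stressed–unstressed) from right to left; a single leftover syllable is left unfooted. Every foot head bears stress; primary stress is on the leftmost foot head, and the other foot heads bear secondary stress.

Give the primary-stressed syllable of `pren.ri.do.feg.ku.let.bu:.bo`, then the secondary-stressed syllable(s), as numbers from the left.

Parse right to left into trochaic (ˈσσ) feet: (ˈpren.ri) (ˈdo.feg) (ˈku.let) (ˈbu:.bo).
Foot heads (stressed positions): 1, 3, 5, 7.
End Rule Leftmost: primary stress on the leftmost head = syllable 1.
Secondary stress on 3, 5, 7: ˈpren.ri.ˌdo.feg.ˌku.let.ˌbu:.bo.

primary 1, secondary 3, 5, 7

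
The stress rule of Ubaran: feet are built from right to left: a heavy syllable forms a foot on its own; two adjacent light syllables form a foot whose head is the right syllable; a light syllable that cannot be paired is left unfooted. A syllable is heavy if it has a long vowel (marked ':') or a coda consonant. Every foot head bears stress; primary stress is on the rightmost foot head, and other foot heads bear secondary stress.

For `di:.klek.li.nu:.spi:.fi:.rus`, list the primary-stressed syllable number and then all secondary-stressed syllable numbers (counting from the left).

primary 7, secondary 1, 2, 4, 5, 6

Weights: 1 di: H, 2 klek H, 3 li L, 4 nu: H, 5 spi: H, 6 fi: H, 7 rus H.
Parse right to left (heavy = foot alone; LL = one foot; stranded L unfooted): (ˈdi:) (ˈklek) li (ˈnu:) (ˈspi:) (ˈfi:) (ˈrus).
Foot heads: 1, 2, 4, 5, 6, 7.
Primary stress on the rightmost head = syllable 7.
Secondary stress on 1, 2, 4, 5, 6: ˌdi:.ˌklek.li.ˌnu:.ˌspi:.ˌfi:.ˈrus.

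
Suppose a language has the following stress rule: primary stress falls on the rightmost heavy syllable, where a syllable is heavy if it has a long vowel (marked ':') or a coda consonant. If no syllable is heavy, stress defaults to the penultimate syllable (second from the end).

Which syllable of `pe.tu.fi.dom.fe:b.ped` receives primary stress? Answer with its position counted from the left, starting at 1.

6

Weights: 1 pe L, 2 tu L, 3 fi L, 4 dom H, 5 fe:b H, 6 ped H.
Heavy syllables in the domain: 4, 5, 6. The rightmost is syllable 6 (ped).
Primary stress: syllable 6 → pe.tu.fi.dom.fe:b.ˈped.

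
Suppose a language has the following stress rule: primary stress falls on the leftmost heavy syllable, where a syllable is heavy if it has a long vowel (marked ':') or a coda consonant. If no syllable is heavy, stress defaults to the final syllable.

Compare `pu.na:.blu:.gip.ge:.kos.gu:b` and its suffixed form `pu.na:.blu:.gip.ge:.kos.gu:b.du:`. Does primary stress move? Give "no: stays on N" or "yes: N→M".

Base `pu.na:.blu:.gip.ge:.kos.gu:b` (7 syllables):
  Weights: 1 pu L, 2 na: H, 3 blu: H, 4 gip H, 5 ge: H, 6 kos H, 7 gu:b H.
  Heavy syllables in the domain: 2, 3, 4, 5, 6, 7. The leftmost is syllable 2 (na:).
  → primary stress on syllable 2.
Suffixed `pu.na:.blu:.gip.ge:.kos.gu:b.du:` (8 syllables):
  Weights: 1 pu L, 2 na: H, 3 blu: H, 4 gip H, 5 ge: H, 6 kos H, 7 gu:b H, 8 du: H.
  Heavy syllables in the domain: 2, 3, 4, 5, 6, 7, 8. The leftmost is syllable 2 (na:).
  → primary stress on syllable 2.

no: stays on 2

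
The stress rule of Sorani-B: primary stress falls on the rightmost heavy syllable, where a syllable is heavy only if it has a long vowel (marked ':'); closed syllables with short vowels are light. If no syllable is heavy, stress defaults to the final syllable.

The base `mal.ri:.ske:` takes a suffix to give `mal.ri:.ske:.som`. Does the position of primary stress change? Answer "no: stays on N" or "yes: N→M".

no: stays on 3

Base `mal.ri:.ske:` (3 syllables):
  Weights: 1 mal L, 2 ri: H, 3 ske: H.
  Heavy syllables in the domain: 2, 3. The rightmost is syllable 3 (ske:).
  → primary stress on syllable 3.
Suffixed `mal.ri:.ske:.som` (4 syllables):
  Weights: 1 mal L, 2 ri: H, 3 ske: H, 4 som L.
  Heavy syllables in the domain: 2, 3. The rightmost is syllable 3 (ske:).
  → primary stress on syllable 3.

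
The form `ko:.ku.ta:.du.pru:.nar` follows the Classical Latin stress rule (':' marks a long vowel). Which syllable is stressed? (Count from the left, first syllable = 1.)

5

Classical Latin: stress the penult if heavy (long vowel or closed), else the antepenult.
Weights: 4 du L, 5 pru: H, 6 nar H.
The penult (syllable 5, pru:) is heavy, so it takes stress.
Stress on syllable 5: ko:.ku.ta:.du.ˈpru:.nar.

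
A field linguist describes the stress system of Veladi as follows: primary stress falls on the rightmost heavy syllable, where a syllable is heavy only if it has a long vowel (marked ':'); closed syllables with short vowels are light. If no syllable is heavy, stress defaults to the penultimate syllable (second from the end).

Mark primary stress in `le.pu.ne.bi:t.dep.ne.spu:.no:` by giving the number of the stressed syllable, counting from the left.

Weights: 1 le L, 2 pu L, 3 ne L, 4 bi:t H, 5 dep L, 6 ne L, 7 spu: H, 8 no: H.
Heavy syllables in the domain: 4, 7, 8. The rightmost is syllable 8 (no:).
Primary stress: syllable 8 → le.pu.ne.bi:t.dep.ne.spu:.ˈno:.

8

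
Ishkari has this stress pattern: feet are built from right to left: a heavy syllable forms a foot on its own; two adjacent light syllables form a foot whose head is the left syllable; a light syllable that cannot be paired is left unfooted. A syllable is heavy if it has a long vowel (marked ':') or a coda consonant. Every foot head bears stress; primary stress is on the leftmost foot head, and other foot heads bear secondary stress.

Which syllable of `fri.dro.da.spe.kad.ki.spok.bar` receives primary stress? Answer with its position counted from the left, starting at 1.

Weights: 1 fri L, 2 dro L, 3 da L, 4 spe L, 5 kad H, 6 ki L, 7 spok H, 8 bar H.
Parse right to left (heavy = foot alone; LL = one foot; stranded L unfooted): (ˈfri.dro) (ˈda.spe) (ˈkad) ki (ˈspok) (ˈbar).
Foot heads: 1, 3, 5, 7, 8.
Primary stress on the leftmost head = syllable 1.
Primary stress: syllable 1 → ˈfri.dro.da.spe.kad.ki.spok.bar.

1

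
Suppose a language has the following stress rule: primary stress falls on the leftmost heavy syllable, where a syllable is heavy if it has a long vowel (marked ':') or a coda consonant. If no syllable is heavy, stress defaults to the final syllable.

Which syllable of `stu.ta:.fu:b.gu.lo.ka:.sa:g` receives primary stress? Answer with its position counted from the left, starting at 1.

Weights: 1 stu L, 2 ta: H, 3 fu:b H, 4 gu L, 5 lo L, 6 ka: H, 7 sa:g H.
Heavy syllables in the domain: 2, 3, 6, 7. The leftmost is syllable 2 (ta:).
Primary stress: syllable 2 → stu.ˈta:.fu:b.gu.lo.ka:.sa:g.

2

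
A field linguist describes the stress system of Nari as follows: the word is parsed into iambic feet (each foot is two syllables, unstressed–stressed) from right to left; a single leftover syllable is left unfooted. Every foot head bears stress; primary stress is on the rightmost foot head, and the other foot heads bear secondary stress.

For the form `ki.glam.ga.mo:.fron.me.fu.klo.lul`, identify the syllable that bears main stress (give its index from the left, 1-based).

9

Parse right to left into iambic (σˈσ) feet: ki (glam.ˈga) (mo:.ˈfron) (me.ˈfu) (klo.ˈlul). Syllable 1 is left unfooted.
Foot heads (stressed positions): 3, 5, 7, 9.
End Rule Rightmost: primary stress on the rightmost head = syllable 9.
Primary stress: syllable 9 → ki.glam.ga.mo:.fron.me.fu.klo.ˈlul.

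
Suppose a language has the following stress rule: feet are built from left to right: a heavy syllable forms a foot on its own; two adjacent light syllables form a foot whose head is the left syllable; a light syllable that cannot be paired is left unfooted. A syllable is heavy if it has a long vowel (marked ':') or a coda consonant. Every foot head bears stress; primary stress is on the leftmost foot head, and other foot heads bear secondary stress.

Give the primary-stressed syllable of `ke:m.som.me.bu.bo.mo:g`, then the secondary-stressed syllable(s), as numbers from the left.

primary 1, secondary 2, 3, 6

Weights: 1 ke:m H, 2 som H, 3 me L, 4 bu L, 5 bo L, 6 mo:g H.
Parse left to right (heavy = foot alone; LL = one foot; stranded L unfooted): (ˈke:m) (ˈsom) (ˈme.bu) bo (ˈmo:g).
Foot heads: 1, 2, 3, 6.
Primary stress on the leftmost head = syllable 1.
Secondary stress on 2, 3, 6: ˈke:m.ˌsom.ˌme.bu.bo.ˌmo:g.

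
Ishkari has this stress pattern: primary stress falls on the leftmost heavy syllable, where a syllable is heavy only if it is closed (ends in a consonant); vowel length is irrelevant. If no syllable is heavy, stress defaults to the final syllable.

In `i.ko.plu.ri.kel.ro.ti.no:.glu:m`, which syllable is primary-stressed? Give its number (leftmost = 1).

Weights: 1 i L, 2 ko L, 3 plu L, 4 ri L, 5 kel H, 6 ro L, 7 ti L, 8 no: L, 9 glu:m H.
Heavy syllables in the domain: 5, 9. The leftmost is syllable 5 (kel).
Primary stress: syllable 5 → i.ko.plu.ri.ˈkel.ro.ti.no:.glu:m.

5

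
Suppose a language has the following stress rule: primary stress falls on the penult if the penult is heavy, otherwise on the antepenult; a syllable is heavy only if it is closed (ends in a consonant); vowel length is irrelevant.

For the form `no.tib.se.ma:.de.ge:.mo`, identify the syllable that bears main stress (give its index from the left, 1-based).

Weights: 5 de L, 6 ge: L, 7 mo L.
The penult (syllable 6, ge:) is light, so stress falls on the antepenult (syllable 5, de).
Primary stress: syllable 5 → no.tib.se.ma:.ˈde.ge:.mo.

5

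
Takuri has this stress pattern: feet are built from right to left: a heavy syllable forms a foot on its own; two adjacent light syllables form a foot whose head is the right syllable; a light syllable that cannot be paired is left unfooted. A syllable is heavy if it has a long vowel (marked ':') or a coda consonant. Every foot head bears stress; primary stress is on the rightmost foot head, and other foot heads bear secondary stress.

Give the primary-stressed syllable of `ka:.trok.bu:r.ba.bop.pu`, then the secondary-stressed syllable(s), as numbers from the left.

Weights: 1 ka: H, 2 trok H, 3 bu:r H, 4 ba L, 5 bop H, 6 pu L.
Parse right to left (heavy = foot alone; LL = one foot; stranded L unfooted): (ˈka:) (ˈtrok) (ˈbu:r) ba (ˈbop) pu.
Foot heads: 1, 2, 3, 5.
Primary stress on the rightmost head = syllable 5.
Secondary stress on 1, 2, 3: ˌka:.ˌtrok.ˌbu:r.ba.ˈbop.pu.

primary 5, secondary 1, 2, 3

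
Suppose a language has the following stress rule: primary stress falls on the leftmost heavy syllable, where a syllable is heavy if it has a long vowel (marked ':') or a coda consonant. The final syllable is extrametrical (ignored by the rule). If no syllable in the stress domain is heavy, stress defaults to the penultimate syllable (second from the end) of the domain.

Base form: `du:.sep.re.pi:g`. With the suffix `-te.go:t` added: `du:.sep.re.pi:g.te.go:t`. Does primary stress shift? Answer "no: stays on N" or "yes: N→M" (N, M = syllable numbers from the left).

Base `du:.sep.re.pi:g` (4 syllables):
  The final syllable (4, pi:g) is extrametrical; the stress domain is syllables 1–3.
  Weights: 1 du: H, 2 sep H, 3 re L.
  Heavy syllables in the domain: 1, 2. The leftmost is syllable 1 (du:).
  → primary stress on syllable 1.
Suffixed `du:.sep.re.pi:g.te.go:t` (6 syllables):
  The final syllable (6, go:t) is extrametrical; the stress domain is syllables 1–5.
  Weights: 1 du: H, 2 sep H, 3 re L, 4 pi:g H, 5 te L.
  Heavy syllables in the domain: 1, 2, 4. The leftmost is syllable 1 (du:).
  → primary stress on syllable 1.

no: stays on 1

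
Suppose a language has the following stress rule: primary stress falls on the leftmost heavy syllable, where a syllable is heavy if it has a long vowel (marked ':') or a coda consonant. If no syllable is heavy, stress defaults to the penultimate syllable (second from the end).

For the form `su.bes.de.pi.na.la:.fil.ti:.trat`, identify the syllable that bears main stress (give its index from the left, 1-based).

Weights: 1 su L, 2 bes H, 3 de L, 4 pi L, 5 na L, 6 la: H, 7 fil H, 8 ti: H, 9 trat H.
Heavy syllables in the domain: 2, 6, 7, 8, 9. The leftmost is syllable 2 (bes).
Primary stress: syllable 2 → su.ˈbes.de.pi.na.la:.fil.ti:.trat.

2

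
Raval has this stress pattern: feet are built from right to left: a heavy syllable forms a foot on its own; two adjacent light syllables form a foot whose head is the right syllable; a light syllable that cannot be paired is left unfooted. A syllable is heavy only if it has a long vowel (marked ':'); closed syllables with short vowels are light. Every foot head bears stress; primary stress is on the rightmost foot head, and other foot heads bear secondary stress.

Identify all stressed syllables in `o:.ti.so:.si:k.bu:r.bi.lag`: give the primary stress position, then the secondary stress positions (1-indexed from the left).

primary 7, secondary 1, 3, 4, 5

Weights: 1 o: H, 2 ti L, 3 so: H, 4 si:k H, 5 bu:r H, 6 bi L, 7 lag L.
Parse right to left (heavy = foot alone; LL = one foot; stranded L unfooted): (ˈo:) ti (ˈso:) (ˈsi:k) (ˈbu:r) (bi.ˈlag).
Foot heads: 1, 3, 4, 5, 7.
Primary stress on the rightmost head = syllable 7.
Secondary stress on 1, 3, 4, 5: ˌo:.ti.ˌso:.ˌsi:k.ˌbu:r.bi.ˈlag.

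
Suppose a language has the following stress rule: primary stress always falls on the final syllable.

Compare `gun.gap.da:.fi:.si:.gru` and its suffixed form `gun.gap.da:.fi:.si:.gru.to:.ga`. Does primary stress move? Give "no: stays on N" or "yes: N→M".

yes: 6→8

Base `gun.gap.da:.fi:.si:.gru` (6 syllables):
  The word has 6 syllables; the final syllable is syllable 6 (gru).
  → primary stress on syllable 6.
Suffixed `gun.gap.da:.fi:.si:.gru.to:.ga` (8 syllables):
  The word has 8 syllables; the final syllable is syllable 8 (ga).
  → primary stress on syllable 8.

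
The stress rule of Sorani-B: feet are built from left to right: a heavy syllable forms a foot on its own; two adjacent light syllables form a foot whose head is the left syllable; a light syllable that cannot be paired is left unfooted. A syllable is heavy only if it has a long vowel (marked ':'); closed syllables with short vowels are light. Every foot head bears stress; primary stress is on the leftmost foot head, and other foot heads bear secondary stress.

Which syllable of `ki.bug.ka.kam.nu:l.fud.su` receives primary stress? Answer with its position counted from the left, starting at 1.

Weights: 1 ki L, 2 bug L, 3 ka L, 4 kam L, 5 nu:l H, 6 fud L, 7 su L.
Parse left to right (heavy = foot alone; LL = one foot; stranded L unfooted): (ˈki.bug) (ˈka.kam) (ˈnu:l) (ˈfud.su).
Foot heads: 1, 3, 5, 6.
Primary stress on the leftmost head = syllable 1.
Primary stress: syllable 1 → ˈki.bug.ka.kam.nu:l.fud.su.

1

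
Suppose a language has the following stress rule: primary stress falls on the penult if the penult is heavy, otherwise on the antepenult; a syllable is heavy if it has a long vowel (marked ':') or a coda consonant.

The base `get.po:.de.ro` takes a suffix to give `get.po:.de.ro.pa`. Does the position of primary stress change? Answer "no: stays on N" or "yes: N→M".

Base `get.po:.de.ro` (4 syllables):
  Weights: 2 po: H, 3 de L, 4 ro L.
  The penult (syllable 3, de) is light, so stress falls on the antepenult (syllable 2, po:).
  → primary stress on syllable 2.
Suffixed `get.po:.de.ro.pa` (5 syllables):
  Weights: 3 de L, 4 ro L, 5 pa L.
  The penult (syllable 4, ro) is light, so stress falls on the antepenult (syllable 3, de).
  → primary stress on syllable 3.

yes: 2→3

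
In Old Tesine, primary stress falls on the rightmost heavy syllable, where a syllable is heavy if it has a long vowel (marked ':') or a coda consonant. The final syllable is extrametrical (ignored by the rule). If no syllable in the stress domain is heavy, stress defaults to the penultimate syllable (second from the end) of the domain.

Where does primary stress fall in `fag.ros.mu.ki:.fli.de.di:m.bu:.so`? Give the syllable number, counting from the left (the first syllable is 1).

8

The final syllable (9, so) is extrametrical; the stress domain is syllables 1–8.
Weights: 1 fag H, 2 ros H, 3 mu L, 4 ki: H, 5 fli L, 6 de L, 7 di:m H, 8 bu: H.
Heavy syllables in the domain: 1, 2, 4, 7, 8. The rightmost is syllable 8 (bu:).
Primary stress: syllable 8 → fag.ros.mu.ki:.fli.de.di:m.ˈbu:.so.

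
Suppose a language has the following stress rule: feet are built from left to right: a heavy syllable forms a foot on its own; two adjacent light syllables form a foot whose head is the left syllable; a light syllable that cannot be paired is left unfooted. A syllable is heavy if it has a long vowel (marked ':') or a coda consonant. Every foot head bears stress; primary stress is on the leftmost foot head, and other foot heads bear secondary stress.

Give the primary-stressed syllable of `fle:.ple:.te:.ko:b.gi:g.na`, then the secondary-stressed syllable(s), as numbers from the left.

primary 1, secondary 2, 3, 4, 5

Weights: 1 fle: H, 2 ple: H, 3 te: H, 4 ko:b H, 5 gi:g H, 6 na L.
Parse left to right (heavy = foot alone; LL = one foot; stranded L unfooted): (ˈfle:) (ˈple:) (ˈte:) (ˈko:b) (ˈgi:g) na.
Foot heads: 1, 2, 3, 4, 5.
Primary stress on the leftmost head = syllable 1.
Secondary stress on 2, 3, 4, 5: ˈfle:.ˌple:.ˌte:.ˌko:b.ˌgi:g.na.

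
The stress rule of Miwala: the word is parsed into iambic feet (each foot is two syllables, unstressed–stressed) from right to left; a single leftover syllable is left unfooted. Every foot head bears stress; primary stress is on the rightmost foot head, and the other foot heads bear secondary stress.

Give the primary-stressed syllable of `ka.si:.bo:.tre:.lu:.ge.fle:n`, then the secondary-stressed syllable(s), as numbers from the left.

primary 7, secondary 3, 5

Parse right to left into iambic (σˈσ) feet: ka (si:.ˈbo:) (tre:.ˈlu:) (ge.ˈfle:n). Syllable 1 is left unfooted.
Foot heads (stressed positions): 3, 5, 7.
End Rule Rightmost: primary stress on the rightmost head = syllable 7.
Secondary stress on 3, 5: ka.si:.ˌbo:.tre:.ˌlu:.ge.ˈfle:n.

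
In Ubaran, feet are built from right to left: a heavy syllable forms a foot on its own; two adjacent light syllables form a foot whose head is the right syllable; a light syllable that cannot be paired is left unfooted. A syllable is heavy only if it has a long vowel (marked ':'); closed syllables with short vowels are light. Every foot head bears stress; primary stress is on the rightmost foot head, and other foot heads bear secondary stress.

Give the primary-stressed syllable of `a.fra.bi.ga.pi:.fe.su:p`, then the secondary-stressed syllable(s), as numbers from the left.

Weights: 1 a L, 2 fra L, 3 bi L, 4 ga L, 5 pi: H, 6 fe L, 7 su:p H.
Parse right to left (heavy = foot alone; LL = one foot; stranded L unfooted): (a.ˈfra) (bi.ˈga) (ˈpi:) fe (ˈsu:p).
Foot heads: 2, 4, 5, 7.
Primary stress on the rightmost head = syllable 7.
Secondary stress on 2, 4, 5: a.ˌfra.bi.ˌga.ˌpi:.fe.ˈsu:p.

primary 7, secondary 2, 4, 5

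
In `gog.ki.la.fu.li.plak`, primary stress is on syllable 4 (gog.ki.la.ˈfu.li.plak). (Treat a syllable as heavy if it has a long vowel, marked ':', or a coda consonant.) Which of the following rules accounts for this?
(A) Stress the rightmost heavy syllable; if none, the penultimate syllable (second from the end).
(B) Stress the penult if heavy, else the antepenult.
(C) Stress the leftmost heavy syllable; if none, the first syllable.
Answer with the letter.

B

Rule A → syllable 6 (observed: 4).
Rule B → syllable 4 ✓.
Rule C → syllable 1 (observed: 4).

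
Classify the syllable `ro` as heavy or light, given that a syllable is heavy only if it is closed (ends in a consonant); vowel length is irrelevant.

light

`ro`: short vowel, open (no coda). Open (no coda) → light.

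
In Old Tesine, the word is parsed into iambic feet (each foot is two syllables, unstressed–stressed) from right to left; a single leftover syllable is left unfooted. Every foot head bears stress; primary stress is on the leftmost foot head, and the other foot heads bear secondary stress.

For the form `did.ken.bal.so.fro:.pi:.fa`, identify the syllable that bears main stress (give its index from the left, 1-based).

3

Parse right to left into iambic (σˈσ) feet: did (ken.ˈbal) (so.ˈfro:) (pi:.ˈfa). Syllable 1 is left unfooted.
Foot heads (stressed positions): 3, 5, 7.
End Rule Leftmost: primary stress on the leftmost head = syllable 3.
Primary stress: syllable 3 → did.ken.ˈbal.so.fro:.pi:.fa.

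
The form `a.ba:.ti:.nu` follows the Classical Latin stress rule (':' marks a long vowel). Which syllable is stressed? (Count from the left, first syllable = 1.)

Classical Latin: stress the penult if heavy (long vowel or closed), else the antepenult.
Weights: 2 ba: H, 3 ti: H, 4 nu L.
The penult (syllable 3, ti:) is heavy, so it takes stress.
Stress on syllable 3: a.ba:.ˈti:.nu.

3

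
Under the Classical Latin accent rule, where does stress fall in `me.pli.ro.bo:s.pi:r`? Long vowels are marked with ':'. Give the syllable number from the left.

Classical Latin: stress the penult if heavy (long vowel or closed), else the antepenult.
Weights: 3 ro L, 4 bo:s H, 5 pi:r H.
The penult (syllable 4, bo:s) is heavy, so it takes stress.
Stress on syllable 4: me.pli.ro.ˈbo:s.pi:r.

4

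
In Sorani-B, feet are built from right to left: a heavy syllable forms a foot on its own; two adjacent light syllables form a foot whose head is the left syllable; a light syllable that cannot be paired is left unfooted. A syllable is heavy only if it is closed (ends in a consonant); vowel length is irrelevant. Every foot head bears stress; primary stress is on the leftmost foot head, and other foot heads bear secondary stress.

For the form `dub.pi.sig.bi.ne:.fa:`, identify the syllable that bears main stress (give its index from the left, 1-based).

Weights: 1 dub H, 2 pi L, 3 sig H, 4 bi L, 5 ne: L, 6 fa: L.
Parse right to left (heavy = foot alone; LL = one foot; stranded L unfooted): (ˈdub) pi (ˈsig) bi (ˈne:.fa:).
Foot heads: 1, 3, 5.
Primary stress on the leftmost head = syllable 1.
Primary stress: syllable 1 → ˈdub.pi.sig.bi.ne:.fa:.

1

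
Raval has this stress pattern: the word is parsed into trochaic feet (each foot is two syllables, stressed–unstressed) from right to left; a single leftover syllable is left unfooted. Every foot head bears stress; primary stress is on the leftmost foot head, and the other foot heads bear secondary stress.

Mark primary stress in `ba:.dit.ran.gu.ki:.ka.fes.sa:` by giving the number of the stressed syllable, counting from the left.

1

Parse right to left into trochaic (ˈσσ) feet: (ˈba:.dit) (ˈran.gu) (ˈki:.ka) (ˈfes.sa:).
Foot heads (stressed positions): 1, 3, 5, 7.
End Rule Leftmost: primary stress on the leftmost head = syllable 1.
Primary stress: syllable 1 → ˈba:.dit.ran.gu.ki:.ka.fes.sa:.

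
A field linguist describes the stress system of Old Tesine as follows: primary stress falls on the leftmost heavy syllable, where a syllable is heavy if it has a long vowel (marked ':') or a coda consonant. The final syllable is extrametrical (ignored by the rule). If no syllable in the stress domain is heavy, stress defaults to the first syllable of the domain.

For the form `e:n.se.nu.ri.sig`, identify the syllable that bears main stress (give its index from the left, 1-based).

1

The final syllable (5, sig) is extrametrical; the stress domain is syllables 1–4.
Weights: 1 e:n H, 2 se L, 3 nu L, 4 ri L.
Heavy syllables in the domain: 1. The leftmost is syllable 1 (e:n).
Primary stress: syllable 1 → ˈe:n.se.nu.ri.sig.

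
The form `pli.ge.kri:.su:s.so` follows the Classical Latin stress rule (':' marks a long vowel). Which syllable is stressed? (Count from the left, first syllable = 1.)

Classical Latin: stress the penult if heavy (long vowel or closed), else the antepenult.
Weights: 3 kri: H, 4 su:s H, 5 so L.
The penult (syllable 4, su:s) is heavy, so it takes stress.
Stress on syllable 4: pli.ge.kri:.ˈsu:s.so.

4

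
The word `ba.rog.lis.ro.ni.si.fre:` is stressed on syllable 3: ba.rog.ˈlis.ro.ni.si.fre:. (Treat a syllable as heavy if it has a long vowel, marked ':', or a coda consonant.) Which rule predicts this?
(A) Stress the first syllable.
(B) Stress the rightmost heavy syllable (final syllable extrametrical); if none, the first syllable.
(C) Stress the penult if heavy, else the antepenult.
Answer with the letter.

B

Rule A → syllable 1 (observed: 3).
Rule B → syllable 3 ✓.
Rule C → syllable 5 (observed: 3).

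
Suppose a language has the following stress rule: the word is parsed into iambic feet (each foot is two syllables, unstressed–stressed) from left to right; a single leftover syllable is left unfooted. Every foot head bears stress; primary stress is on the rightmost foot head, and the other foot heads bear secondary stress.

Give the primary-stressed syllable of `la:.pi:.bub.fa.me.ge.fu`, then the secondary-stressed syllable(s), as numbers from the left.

primary 6, secondary 2, 4

Parse left to right into iambic (σˈσ) feet: (la:.ˈpi:) (bub.ˈfa) (me.ˈge) fu. Syllable 7 is left unfooted.
Foot heads (stressed positions): 2, 4, 6.
End Rule Rightmost: primary stress on the rightmost head = syllable 6.
Secondary stress on 2, 4: la:.ˌpi:.bub.ˌfa.me.ˈge.fu.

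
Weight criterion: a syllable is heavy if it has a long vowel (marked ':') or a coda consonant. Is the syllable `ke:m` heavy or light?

`ke:m`: long vowel, closed (coda /m/). Long vowel and closed → heavy.

heavy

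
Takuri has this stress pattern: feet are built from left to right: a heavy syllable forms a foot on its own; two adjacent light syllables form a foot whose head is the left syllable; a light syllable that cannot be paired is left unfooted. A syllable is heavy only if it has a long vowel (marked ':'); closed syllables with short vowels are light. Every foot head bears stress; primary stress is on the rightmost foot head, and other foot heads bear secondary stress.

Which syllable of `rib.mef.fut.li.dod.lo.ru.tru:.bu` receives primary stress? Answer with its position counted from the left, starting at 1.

8

Weights: 1 rib L, 2 mef L, 3 fut L, 4 li L, 5 dod L, 6 lo L, 7 ru L, 8 tru: H, 9 bu L.
Parse left to right (heavy = foot alone; LL = one foot; stranded L unfooted): (ˈrib.mef) (ˈfut.li) (ˈdod.lo) ru (ˈtru:) bu.
Foot heads: 1, 3, 5, 8.
Primary stress on the rightmost head = syllable 8.
Primary stress: syllable 8 → rib.mef.fut.li.dod.lo.ru.ˈtru:.bu.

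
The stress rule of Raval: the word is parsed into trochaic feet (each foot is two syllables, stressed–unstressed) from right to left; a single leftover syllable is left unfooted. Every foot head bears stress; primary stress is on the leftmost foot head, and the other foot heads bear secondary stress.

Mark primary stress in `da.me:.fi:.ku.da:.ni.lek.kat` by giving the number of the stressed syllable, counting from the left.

Parse right to left into trochaic (ˈσσ) feet: (ˈda.me:) (ˈfi:.ku) (ˈda:.ni) (ˈlek.kat).
Foot heads (stressed positions): 1, 3, 5, 7.
End Rule Leftmost: primary stress on the leftmost head = syllable 1.
Primary stress: syllable 1 → ˈda.me:.fi:.ku.da:.ni.lek.kat.

1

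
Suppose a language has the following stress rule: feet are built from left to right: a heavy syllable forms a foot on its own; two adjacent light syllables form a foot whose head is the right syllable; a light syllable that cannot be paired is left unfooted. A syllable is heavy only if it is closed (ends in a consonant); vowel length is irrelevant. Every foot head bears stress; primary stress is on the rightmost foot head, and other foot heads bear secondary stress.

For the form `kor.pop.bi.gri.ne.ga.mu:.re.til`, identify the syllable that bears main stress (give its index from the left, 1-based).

9

Weights: 1 kor H, 2 pop H, 3 bi L, 4 gri L, 5 ne L, 6 ga L, 7 mu: L, 8 re L, 9 til H.
Parse left to right (heavy = foot alone; LL = one foot; stranded L unfooted): (ˈkor) (ˈpop) (bi.ˈgri) (ne.ˈga) (mu:.ˈre) (ˈtil).
Foot heads: 1, 2, 4, 6, 8, 9.
Primary stress on the rightmost head = syllable 9.
Primary stress: syllable 9 → kor.pop.bi.gri.ne.ga.mu:.re.ˈtil.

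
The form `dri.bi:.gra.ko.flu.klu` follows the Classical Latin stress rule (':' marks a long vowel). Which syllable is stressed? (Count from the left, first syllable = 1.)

4

Classical Latin: stress the penult if heavy (long vowel or closed), else the antepenult.
Weights: 4 ko L, 5 flu L, 6 klu L.
The penult (syllable 5, flu) is light, so stress falls on the antepenult (syllable 4, ko).
Stress on syllable 4: dri.bi:.gra.ˈko.flu.klu.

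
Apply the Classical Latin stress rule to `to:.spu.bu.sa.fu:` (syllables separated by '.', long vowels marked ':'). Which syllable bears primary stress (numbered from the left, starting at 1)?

3

Classical Latin: stress the penult if heavy (long vowel or closed), else the antepenult.
Weights: 3 bu L, 4 sa L, 5 fu: H.
The penult (syllable 4, sa) is light, so stress falls on the antepenult (syllable 3, bu).
Stress on syllable 3: to:.spu.ˈbu.sa.fu:.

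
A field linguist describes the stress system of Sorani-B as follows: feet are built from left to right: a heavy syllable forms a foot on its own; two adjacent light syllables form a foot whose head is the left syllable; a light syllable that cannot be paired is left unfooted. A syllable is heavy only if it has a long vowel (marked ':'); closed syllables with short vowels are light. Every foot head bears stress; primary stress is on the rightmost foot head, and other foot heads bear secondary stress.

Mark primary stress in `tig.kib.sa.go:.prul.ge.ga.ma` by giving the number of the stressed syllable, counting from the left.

7

Weights: 1 tig L, 2 kib L, 3 sa L, 4 go: H, 5 prul L, 6 ge L, 7 ga L, 8 ma L.
Parse left to right (heavy = foot alone; LL = one foot; stranded L unfooted): (ˈtig.kib) sa (ˈgo:) (ˈprul.ge) (ˈga.ma).
Foot heads: 1, 4, 5, 7.
Primary stress on the rightmost head = syllable 7.
Primary stress: syllable 7 → tig.kib.sa.go:.prul.ge.ˈga.ma.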